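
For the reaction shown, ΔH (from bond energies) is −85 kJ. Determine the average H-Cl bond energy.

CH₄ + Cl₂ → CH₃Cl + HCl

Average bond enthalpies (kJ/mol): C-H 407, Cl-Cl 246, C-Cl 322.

D(H-Cl) ≈ 416 kJ/mol

Let D be the H-Cl bond energy.
Σ(broken) = 4×407 + 1×246 = 1874
Σ(formed) = 1×322 + 3×407 + 1×D = 1543 + D
ΔH = Σ(broken) − Σ(formed) = (1874) − (1543 + D) = +331 − D
Setting this equal to −85 kJ gives D = 416 kJ/mol.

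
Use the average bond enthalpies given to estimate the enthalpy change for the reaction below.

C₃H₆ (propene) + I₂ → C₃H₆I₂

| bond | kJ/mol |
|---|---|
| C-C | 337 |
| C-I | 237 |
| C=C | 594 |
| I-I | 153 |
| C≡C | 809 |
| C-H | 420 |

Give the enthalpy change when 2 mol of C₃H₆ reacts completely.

Bonds broken (reactants):
  C-C: 1 × 337 = 337
  C-H: 6 × 420 = 2520
  C=C: 1 × 594 = 594
  I-I: 1 × 153 = 153
  Σ(broken) = 3604 kJ
Bonds formed (products):
  C-C: 2 × 337 = 674
  C-H: 6 × 420 = 2520
  C-I: 2 × 237 = 474
  Σ(formed) = 3668 kJ
ΔH = Σ(broken) − Σ(formed) = 3604 − 3668 = −64 kJ
For 2× the reaction as written: 2 × (−64) = −128 kJ

ΔH = −128 kJ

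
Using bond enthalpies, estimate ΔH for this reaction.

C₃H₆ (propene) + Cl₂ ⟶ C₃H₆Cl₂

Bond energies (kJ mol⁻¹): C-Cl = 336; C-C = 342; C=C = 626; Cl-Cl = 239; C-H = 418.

ΔH ≈ −149 kJ

Bonds broken (reactants):
  C-C: 1 × 342 = 342
  C-H: 6 × 418 = 2508
  C=C: 1 × 626 = 626
  Cl-Cl: 1 × 239 = 239
  Σ(broken) = 3715 kJ
Bonds formed (products):
  C-C: 2 × 342 = 684
  C-Cl: 2 × 336 = 672
  C-H: 6 × 418 = 2508
  Σ(formed) = 3864 kJ
ΔH = Σ(broken) − Σ(formed) = 3715 − 3864 = −149 kJ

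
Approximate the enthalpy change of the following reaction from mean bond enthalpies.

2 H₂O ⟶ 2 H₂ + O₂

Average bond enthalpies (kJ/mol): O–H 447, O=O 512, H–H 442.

Bonds broken (reactants):
  O–H: 4 × 447 = 1788
  Σ(broken) = 1788 kJ
Bonds formed (products):
  H–H: 2 × 442 = 884
  O=O: 1 × 512 = 512
  Σ(formed) = 1396 kJ
ΔH = Σ(broken) − Σ(formed) = 1788 − 1396 = +392 kJ

ΔH ≈ +392 kJ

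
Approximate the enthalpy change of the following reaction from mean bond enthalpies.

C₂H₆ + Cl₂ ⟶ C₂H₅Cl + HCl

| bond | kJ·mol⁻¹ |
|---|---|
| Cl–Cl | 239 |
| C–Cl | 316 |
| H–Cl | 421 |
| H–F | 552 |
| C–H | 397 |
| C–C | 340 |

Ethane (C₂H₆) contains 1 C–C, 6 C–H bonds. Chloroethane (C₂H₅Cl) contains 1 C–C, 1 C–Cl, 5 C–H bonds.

Bonds broken (reactants):
  C–C: 1 × 340 = 340
  C–H: 6 × 397 = 2382
  Cl–Cl: 1 × 239 = 239
  Σ(broken) = 2961 kJ
Bonds formed (products):
  C–C: 1 × 340 = 340
  C–Cl: 1 × 316 = 316
  C–H: 5 × 397 = 1985
  H–Cl: 1 × 421 = 421
  Σ(formed) = 3062 kJ
ΔH = Σ(broken) − Σ(formed) = 2961 − 3062 = −101 kJ

ΔH ≈ −101 kJ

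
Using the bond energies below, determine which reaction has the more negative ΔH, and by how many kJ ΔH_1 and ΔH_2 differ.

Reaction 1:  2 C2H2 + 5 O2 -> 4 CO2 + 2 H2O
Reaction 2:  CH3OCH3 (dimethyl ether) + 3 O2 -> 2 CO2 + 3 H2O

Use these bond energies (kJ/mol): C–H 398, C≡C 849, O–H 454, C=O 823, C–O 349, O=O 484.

Reaction 1:
  Bonds broken (reactants):
    C≡C: 2 × 849 = 1698
    C–H: 4 × 398 = 1592
    O=O: 5 × 484 = 2420
    Σ(broken) = 5710 kJ
  Bonds formed (products):
    C=O: 8 × 823 = 6584
    O–H: 4 × 454 = 1816
    Σ(formed) = 8400 kJ
  ΔH_1 = 5710 − 8400 = −2690 kJ
Reaction 2:
  Bonds broken (reactants):
    C–H: 6 × 398 = 2388
    C–O: 2 × 349 = 698
    O=O: 3 × 484 = 1452
    Σ(broken) = 4538 kJ
  Bonds formed (products):
    C=O: 4 × 823 = 3292
    O–H: 6 × 454 = 2724
    Σ(formed) = 6016 kJ
  ΔH_2 = 4538 − 6016 = −1478 kJ
ΔH_1 − ΔH_2 = −1212 kJ, so reaction 1 has the more negative ΔH; |ΔH_1 − ΔH_2| = 1212 kJ.

Reaction 1, by 1212 kJ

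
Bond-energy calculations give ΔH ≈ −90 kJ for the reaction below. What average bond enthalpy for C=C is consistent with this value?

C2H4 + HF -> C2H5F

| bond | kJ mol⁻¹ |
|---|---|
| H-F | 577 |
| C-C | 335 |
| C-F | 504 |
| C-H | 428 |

Let D be the C=C bond energy.
Σ(broken) = 4×428 + 1×D + 1×577 = 2289 + D
Σ(formed) = 1×335 + 1×504 + 5×428 = 2979
ΔH = Σ(broken) − Σ(formed) = (2289 + D) − (2979) = −690 + D
Setting this equal to −90 kJ gives D = 600 kJ/mol.

D(C=C) ≈ 600 kJ/mol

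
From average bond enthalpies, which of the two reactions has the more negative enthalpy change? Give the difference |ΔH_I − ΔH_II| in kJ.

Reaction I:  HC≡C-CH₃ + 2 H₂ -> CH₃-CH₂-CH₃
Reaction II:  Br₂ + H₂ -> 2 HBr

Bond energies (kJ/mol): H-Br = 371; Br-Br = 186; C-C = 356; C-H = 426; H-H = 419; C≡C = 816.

Reaction I, by 269 kJ

Reaction I:
  Bonds broken (reactants):
    C≡C: 1 × 816 = 816
    C-C: 1 × 356 = 356
    C-H: 4 × 426 = 1704
    H-H: 2 × 419 = 838
    Σ(broken) = 3714 kJ
  Bonds formed (products):
    C-C: 2 × 356 = 712
    C-H: 8 × 426 = 3408
    Σ(formed) = 4120 kJ
  ΔH_I = 3714 − 4120 = −406 kJ
Reaction II:
  Bonds broken (reactants):
    Br-Br: 1 × 186 = 186
    H-H: 1 × 419 = 419
    Σ(broken) = 605 kJ
  Bonds formed (products):
    H-Br: 2 × 371 = 742
    Σ(formed) = 742 kJ
  ΔH_II = 605 − 742 = −137 kJ
ΔH_I − ΔH_II = −269 kJ, so reaction I has the more negative ΔH; |ΔH_I − ΔH_II| = 269 kJ.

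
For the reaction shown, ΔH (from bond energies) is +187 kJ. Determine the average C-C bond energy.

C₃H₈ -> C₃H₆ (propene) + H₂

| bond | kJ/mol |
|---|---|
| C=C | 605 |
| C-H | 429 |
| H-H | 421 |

D(C-C) ≈ 355 kJ/mol

Let D be the C-C bond energy.
Σ(broken) = 2×D + 8×429 = 3432 + 2D
Σ(formed) = 1×D + 6×429 + 1×605 + 1×421 = 3600 + D
ΔH = Σ(broken) − Σ(formed) = (3432 + 2D) − (3600 + D) = −168 + D
Setting this equal to +187 kJ gives D = 355 kJ/mol.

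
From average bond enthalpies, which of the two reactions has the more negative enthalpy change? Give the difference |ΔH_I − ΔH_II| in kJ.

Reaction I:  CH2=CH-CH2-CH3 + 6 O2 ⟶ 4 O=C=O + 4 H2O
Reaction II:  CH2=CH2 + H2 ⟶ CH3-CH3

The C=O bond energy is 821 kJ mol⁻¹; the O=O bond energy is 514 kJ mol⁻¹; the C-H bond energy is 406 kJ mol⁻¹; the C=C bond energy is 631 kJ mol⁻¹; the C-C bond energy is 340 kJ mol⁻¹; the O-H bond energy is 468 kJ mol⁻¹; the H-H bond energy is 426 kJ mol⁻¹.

Reaction I, by 2574 kJ

Reaction I:
  Bonds broken (reactants):
    C-C: 2 × 340 = 680
    C-H: 8 × 406 = 3248
    C=C: 1 × 631 = 631
    O=O: 6 × 514 = 3084
    Σ(broken) = 7643 kJ
  Bonds formed (products):
    C=O: 8 × 821 = 6568
    O-H: 8 × 468 = 3744
    Σ(formed) = 10312 kJ
  ΔH_I = 7643 − 10312 = −2669 kJ
Reaction II:
  Bonds broken (reactants):
    C-H: 4 × 406 = 1624
    C=C: 1 × 631 = 631
    H-H: 1 × 426 = 426
    Σ(broken) = 2681 kJ
  Bonds formed (products):
    C-C: 1 × 340 = 340
    C-H: 6 × 406 = 2436
    Σ(formed) = 2776 kJ
  ΔH_II = 2681 − 2776 = −95 kJ
ΔH_I − ΔH_II = −2574 kJ, so reaction I has the more negative ΔH; |ΔH_I − ΔH_II| = 2574 kJ.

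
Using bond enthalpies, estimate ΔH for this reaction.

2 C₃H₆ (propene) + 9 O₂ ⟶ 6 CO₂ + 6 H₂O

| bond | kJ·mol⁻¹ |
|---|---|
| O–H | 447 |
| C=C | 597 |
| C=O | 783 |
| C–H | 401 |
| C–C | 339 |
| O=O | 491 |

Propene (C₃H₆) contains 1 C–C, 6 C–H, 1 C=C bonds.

Bonds broken (reactants):
  C–C: 2 × 339 = 678
  C–H: 12 × 401 = 4812
  C=C: 2 × 597 = 1194
  O=O: 9 × 491 = 4419
  Σ(broken) = 11103 kJ
Bonds formed (products):
  C=O: 12 × 783 = 9396
  O–H: 12 × 447 = 5364
  Σ(formed) = 14760 kJ
ΔH = Σ(broken) − Σ(formed) = 11103 − 14760 = −3657 kJ

ΔH ≈ −3657 kJ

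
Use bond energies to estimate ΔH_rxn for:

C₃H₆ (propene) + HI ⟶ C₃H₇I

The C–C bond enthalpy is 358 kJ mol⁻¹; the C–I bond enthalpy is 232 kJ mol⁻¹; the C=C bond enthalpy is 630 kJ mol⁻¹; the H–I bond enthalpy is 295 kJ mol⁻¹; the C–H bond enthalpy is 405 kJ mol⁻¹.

ΔH ≈ −70 kJ

Bonds broken (reactants):
  C–C: 1 × 358 = 358
  C–H: 6 × 405 = 2430
  C=C: 1 × 630 = 630
  H–I: 1 × 295 = 295
  Σ(broken) = 3713 kJ
Bonds formed (products):
  C–C: 2 × 358 = 716
  C–H: 7 × 405 = 2835
  C–I: 1 × 232 = 232
  Σ(formed) = 3783 kJ
ΔH = Σ(broken) − Σ(formed) = 3713 − 3783 = −70 kJ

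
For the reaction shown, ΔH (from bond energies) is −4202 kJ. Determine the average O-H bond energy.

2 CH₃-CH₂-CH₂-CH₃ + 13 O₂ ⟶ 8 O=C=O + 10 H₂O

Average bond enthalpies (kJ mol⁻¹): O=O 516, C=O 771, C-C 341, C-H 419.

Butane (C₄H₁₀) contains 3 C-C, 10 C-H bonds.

D(O-H) ≈ 450 kJ/mol

Let D be the O-H bond energy.
Σ(broken) = 6×341 + 20×419 + 13×516 = 17134
Σ(formed) = 16×771 + 20×D = 12336 + 20D
ΔH = Σ(broken) − Σ(formed) = (17134) − (12336 + 20D) = +4798 − 20D
Setting this equal to −4202 kJ gives 20D = 9000, so D = 450 kJ/mol.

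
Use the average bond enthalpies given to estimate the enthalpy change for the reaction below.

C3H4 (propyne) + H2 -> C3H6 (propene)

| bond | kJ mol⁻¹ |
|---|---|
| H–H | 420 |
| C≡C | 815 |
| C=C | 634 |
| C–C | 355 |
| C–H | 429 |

Bonds broken (reactants):
  C≡C: 1 × 815 = 815
  C–C: 1 × 355 = 355
  C–H: 4 × 429 = 1716
  H–H: 1 × 420 = 420
  Σ(broken) = 3306 kJ
Bonds formed (products):
  C–C: 1 × 355 = 355
  C–H: 6 × 429 = 2574
  C=C: 1 × 634 = 634
  Σ(formed) = 3563 kJ
ΔH = Σ(broken) − Σ(formed) = 3306 − 3563 = −257 kJ

ΔH ≈ −257 kJ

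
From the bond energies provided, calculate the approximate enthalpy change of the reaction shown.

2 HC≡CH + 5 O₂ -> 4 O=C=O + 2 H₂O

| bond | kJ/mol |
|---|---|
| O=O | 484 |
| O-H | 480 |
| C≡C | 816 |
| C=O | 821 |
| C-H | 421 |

ΔH ≈ −2752 kJ

Bonds broken (reactants):
  C≡C: 2 × 816 = 1632
  C-H: 4 × 421 = 1684
  O=O: 5 × 484 = 2420
  Σ(broken) = 5736 kJ
Bonds formed (products):
  C=O: 8 × 821 = 6568
  O-H: 4 × 480 = 1920
  Σ(formed) = 8488 kJ
ΔH = Σ(broken) − Σ(formed) = 5736 − 8488 = −2752 kJ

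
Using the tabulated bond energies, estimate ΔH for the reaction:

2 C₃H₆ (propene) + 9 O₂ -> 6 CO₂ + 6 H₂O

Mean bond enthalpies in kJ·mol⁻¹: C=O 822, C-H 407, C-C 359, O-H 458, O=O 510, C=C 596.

Bonds broken (reactants):
  C-C: 2 × 359 = 718
  C-H: 12 × 407 = 4884
  C=C: 2 × 596 = 1192
  O=O: 9 × 510 = 4590
  Σ(broken) = 11384 kJ
Bonds formed (products):
  C=O: 12 × 822 = 9864
  O-H: 12 × 458 = 5496
  Σ(formed) = 15360 kJ
ΔH = Σ(broken) − Σ(formed) = 11384 − 15360 = −3976 kJ

ΔH ≈ −3976 kJ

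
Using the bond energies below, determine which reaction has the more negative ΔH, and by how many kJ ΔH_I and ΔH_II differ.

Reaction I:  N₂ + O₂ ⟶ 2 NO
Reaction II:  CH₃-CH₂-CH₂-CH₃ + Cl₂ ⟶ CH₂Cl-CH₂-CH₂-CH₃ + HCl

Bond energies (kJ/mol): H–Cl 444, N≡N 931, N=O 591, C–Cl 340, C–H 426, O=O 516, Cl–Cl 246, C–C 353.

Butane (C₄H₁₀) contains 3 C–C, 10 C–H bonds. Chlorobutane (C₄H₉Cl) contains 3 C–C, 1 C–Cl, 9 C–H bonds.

Reaction I:
  Bonds broken (reactants):
    N≡N: 1 × 931 = 931
    O=O: 1 × 516 = 516
    Σ(broken) = 1447 kJ
  Bonds formed (products):
    N=O: 2 × 591 = 1182
    Σ(formed) = 1182 kJ
  ΔH_I = 1447 − 1182 = +265 kJ
Reaction II:
  Bonds broken (reactants):
    C–C: 3 × 353 = 1059
    C–H: 10 × 426 = 4260
    Cl–Cl: 1 × 246 = 246
    Σ(broken) = 5565 kJ
  Bonds formed (products):
    C–C: 3 × 353 = 1059
    C–Cl: 1 × 340 = 340
    C–H: 9 × 426 = 3834
    H–Cl: 1 × 444 = 444
    Σ(formed) = 5677 kJ
  ΔH_II = 5565 − 5677 = −112 kJ
ΔH_I − ΔH_II = +377 kJ, so reaction II has the more negative ΔH; |ΔH_I − ΔH_II| = 377 kJ.

Reaction II, by 377 kJ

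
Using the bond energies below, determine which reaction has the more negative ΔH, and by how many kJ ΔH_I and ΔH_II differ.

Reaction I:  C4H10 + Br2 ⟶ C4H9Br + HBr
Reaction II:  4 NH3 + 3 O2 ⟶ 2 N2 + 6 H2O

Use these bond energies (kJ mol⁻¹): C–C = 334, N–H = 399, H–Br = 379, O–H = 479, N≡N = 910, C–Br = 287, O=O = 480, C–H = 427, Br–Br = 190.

Reaction I:
  Bonds broken (reactants):
    Br–Br: 1 × 190 = 190
    C–C: 3 × 334 = 1002
    C–H: 10 × 427 = 4270
    Σ(broken) = 5462 kJ
  Bonds formed (products):
    C–Br: 1 × 287 = 287
    C–C: 3 × 334 = 1002
    C–H: 9 × 427 = 3843
    H–Br: 1 × 379 = 379
    Σ(formed) = 5511 kJ
  ΔH_I = 5462 − 5511 = −49 kJ
Reaction II:
  Bonds broken (reactants):
    N–H: 12 × 399 = 4788
    O=O: 3 × 480 = 1440
    Σ(broken) = 6228 kJ
  Bonds formed (products):
    N≡N: 2 × 910 = 1820
    O–H: 12 × 479 = 5748
    Σ(formed) = 7568 kJ
  ΔH_II = 6228 − 7568 = −1340 kJ
ΔH_I − ΔH_II = +1291 kJ, so reaction II has the more negative ΔH; |ΔH_I − ΔH_II| = 1291 kJ.

Reaction II, by 1291 kJ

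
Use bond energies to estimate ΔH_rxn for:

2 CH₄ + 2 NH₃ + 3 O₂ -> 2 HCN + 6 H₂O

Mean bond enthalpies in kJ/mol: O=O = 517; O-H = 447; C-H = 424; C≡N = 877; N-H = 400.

Bonds broken (reactants):
  C-H: 8 × 424 = 3392
  N-H: 6 × 400 = 2400
  O=O: 3 × 517 = 1551
  Σ(broken) = 7343 kJ
Bonds formed (products):
  C≡N: 2 × 877 = 1754
  C-H: 2 × 424 = 848
  O-H: 12 × 447 = 5364
  Σ(formed) = 7966 kJ
ΔH = Σ(broken) − Σ(formed) = 7343 − 7966 = −623 kJ

ΔH ≈ −623 kJ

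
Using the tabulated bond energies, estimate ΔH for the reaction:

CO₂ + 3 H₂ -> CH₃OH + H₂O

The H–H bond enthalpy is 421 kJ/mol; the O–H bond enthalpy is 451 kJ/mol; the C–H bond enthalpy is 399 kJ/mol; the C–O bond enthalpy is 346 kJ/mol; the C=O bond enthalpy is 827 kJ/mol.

Bonds broken (reactants):
  C=O: 2 × 827 = 1654
  H–H: 3 × 421 = 1263
  Σ(broken) = 2917 kJ
Bonds formed (products):
  C–H: 3 × 399 = 1197
  C–O: 1 × 346 = 346
  O–H: 3 × 451 = 1353
  Σ(formed) = 2896 kJ
ΔH = Σ(broken) − Σ(formed) = 2917 − 2896 = +21 kJ

ΔH ≈ +21 kJ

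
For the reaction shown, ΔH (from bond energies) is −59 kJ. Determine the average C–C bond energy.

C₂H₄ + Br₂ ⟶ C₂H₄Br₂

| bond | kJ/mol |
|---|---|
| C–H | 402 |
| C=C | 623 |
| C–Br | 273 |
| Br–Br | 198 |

Let D be the C–C bond energy.
Σ(broken) = 1×198 + 4×402 + 1×623 = 2429
Σ(formed) = 2×273 + 1×D + 4×402 = 2154 + D
ΔH = Σ(broken) − Σ(formed) = (2429) − (2154 + D) = +275 − D
Setting this equal to −59 kJ gives D = 334 kJ/mol.

D(C–C) ≈ 334 kJ/mol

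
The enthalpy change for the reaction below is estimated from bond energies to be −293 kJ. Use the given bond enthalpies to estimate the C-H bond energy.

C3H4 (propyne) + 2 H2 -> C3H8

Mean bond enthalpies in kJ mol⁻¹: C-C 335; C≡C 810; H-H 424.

D(C-H) ≈ 404 kJ/mol

Let D be the C-H bond energy.
Σ(broken) = 1×810 + 1×335 + 4×D + 2×424 = 1993 + 4D
Σ(formed) = 2×335 + 8×D = 670 + 8D
ΔH = Σ(broken) − Σ(formed) = (1993 + 4D) − (670 + 8D) = +1323 − 4D
Setting this equal to −293 kJ gives 4D = 1616, so D = 404 kJ/mol.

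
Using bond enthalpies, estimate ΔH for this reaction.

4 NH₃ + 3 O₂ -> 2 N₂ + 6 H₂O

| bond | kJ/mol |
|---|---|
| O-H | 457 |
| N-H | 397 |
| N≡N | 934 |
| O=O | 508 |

ΔH ≈ −1064 kJ

Bonds broken (reactants):
  N-H: 12 × 397 = 4764
  O=O: 3 × 508 = 1524
  Σ(broken) = 6288 kJ
Bonds formed (products):
  N≡N: 2 × 934 = 1868
  O-H: 12 × 457 = 5484
  Σ(formed) = 7352 kJ
ΔH = Σ(broken) − Σ(formed) = 6288 − 7352 = −1064 kJ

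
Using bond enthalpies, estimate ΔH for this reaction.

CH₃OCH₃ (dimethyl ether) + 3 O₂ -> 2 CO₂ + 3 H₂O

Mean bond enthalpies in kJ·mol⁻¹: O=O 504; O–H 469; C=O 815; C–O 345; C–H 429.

Bonds broken (reactants):
  C–H: 6 × 429 = 2574
  C–O: 2 × 345 = 690
  O=O: 3 × 504 = 1512
  Σ(broken) = 4776 kJ
Bonds formed (products):
  C=O: 4 × 815 = 3260
  O–H: 6 × 469 = 2814
  Σ(formed) = 6074 kJ
ΔH = Σ(broken) − Σ(formed) = 4776 − 6074 = −1298 kJ

ΔH ≈ −1298 kJ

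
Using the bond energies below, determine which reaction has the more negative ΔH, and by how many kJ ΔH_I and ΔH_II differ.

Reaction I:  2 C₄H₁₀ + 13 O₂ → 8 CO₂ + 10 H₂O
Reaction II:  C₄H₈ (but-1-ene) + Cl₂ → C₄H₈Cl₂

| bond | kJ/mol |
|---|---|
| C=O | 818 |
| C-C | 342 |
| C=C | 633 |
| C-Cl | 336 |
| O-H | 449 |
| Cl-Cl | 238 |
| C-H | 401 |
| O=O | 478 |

Reaction I:
  Bonds broken (reactants):
    C-C: 6 × 342 = 2052
    C-H: 20 × 401 = 8020
    O=O: 13 × 478 = 6214
    Σ(broken) = 16286 kJ
  Bonds formed (products):
    C=O: 16 × 818 = 13088
    O-H: 20 × 449 = 8980
    Σ(formed) = 22068 kJ
  ΔH_I = 16286 − 22068 = −5782 kJ
Reaction II:
  Bonds broken (reactants):
    C-C: 2 × 342 = 684
    C-H: 8 × 401 = 3208
    C=C: 1 × 633 = 633
    Cl-Cl: 1 × 238 = 238
    Σ(broken) = 4763 kJ
  Bonds formed (products):
    C-C: 3 × 342 = 1026
    C-Cl: 2 × 336 = 672
    C-H: 8 × 401 = 3208
    Σ(formed) = 4906 kJ
  ΔH_II = 4763 − 4906 = −143 kJ
ΔH_I − ΔH_II = −5639 kJ, so reaction I has the more negative ΔH; |ΔH_I − ΔH_II| = 5639 kJ.

Reaction I, by 5639 kJ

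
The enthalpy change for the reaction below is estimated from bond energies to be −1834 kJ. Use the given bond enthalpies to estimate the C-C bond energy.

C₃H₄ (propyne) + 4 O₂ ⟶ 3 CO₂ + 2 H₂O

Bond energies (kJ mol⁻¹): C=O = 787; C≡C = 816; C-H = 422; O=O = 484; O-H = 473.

D(C-C) ≈ 340 kJ/mol

Let D be the C-C bond energy.
Σ(broken) = 1×816 + 1×D + 4×422 + 4×484 = 4440 + D
Σ(formed) = 6×787 + 4×473 = 6614
ΔH = Σ(broken) − Σ(formed) = (4440 + D) − (6614) = −2174 + D
Setting this equal to −1834 kJ gives D = 340 kJ/mol.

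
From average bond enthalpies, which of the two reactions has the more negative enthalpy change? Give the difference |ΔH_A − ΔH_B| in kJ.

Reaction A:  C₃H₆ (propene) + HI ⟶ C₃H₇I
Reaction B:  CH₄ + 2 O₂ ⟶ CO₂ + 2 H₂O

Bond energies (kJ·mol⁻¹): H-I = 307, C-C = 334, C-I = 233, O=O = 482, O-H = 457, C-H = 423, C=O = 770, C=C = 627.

Reaction B, by 656 kJ

Reaction A:
  Bonds broken (reactants):
    C-C: 1 × 334 = 334
    C-H: 6 × 423 = 2538
    C=C: 1 × 627 = 627
    H-I: 1 × 307 = 307
    Σ(broken) = 3806 kJ
  Bonds formed (products):
    C-C: 2 × 334 = 668
    C-H: 7 × 423 = 2961
    C-I: 1 × 233 = 233
    Σ(formed) = 3862 kJ
  ΔH_A = 3806 − 3862 = −56 kJ
Reaction B:
  Bonds broken (reactants):
    C-H: 4 × 423 = 1692
    O=O: 2 × 482 = 964
    Σ(broken) = 2656 kJ
  Bonds formed (products):
    C=O: 2 × 770 = 1540
    O-H: 4 × 457 = 1828
    Σ(formed) = 3368 kJ
  ΔH_B = 2656 − 3368 = −712 kJ
ΔH_A − ΔH_B = +656 kJ, so reaction B has the more negative ΔH; |ΔH_A − ΔH_B| = 656 kJ.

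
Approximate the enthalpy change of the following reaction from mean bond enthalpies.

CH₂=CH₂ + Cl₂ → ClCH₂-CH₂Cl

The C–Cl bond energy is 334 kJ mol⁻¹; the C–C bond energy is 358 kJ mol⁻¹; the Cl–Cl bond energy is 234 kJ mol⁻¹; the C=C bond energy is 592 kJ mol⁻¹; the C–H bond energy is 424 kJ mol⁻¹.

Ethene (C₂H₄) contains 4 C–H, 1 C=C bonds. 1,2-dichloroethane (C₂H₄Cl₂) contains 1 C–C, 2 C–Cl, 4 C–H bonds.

Bonds broken (reactants):
  C–H: 4 × 424 = 1696
  C=C: 1 × 592 = 592
  Cl–Cl: 1 × 234 = 234
  Σ(broken) = 2522 kJ
Bonds formed (products):
  C–C: 1 × 358 = 358
  C–Cl: 2 × 334 = 668
  C–H: 4 × 424 = 1696
  Σ(formed) = 2722 kJ
ΔH = Σ(broken) − Σ(formed) = 2522 − 2722 = −200 kJ

ΔH ≈ −200 kJ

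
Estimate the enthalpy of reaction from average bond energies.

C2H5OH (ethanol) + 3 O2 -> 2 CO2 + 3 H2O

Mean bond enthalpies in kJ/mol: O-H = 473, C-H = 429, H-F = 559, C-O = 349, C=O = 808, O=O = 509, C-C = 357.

ΔH ≈ −1219 kJ

Bonds broken (reactants):
  C-C: 1 × 357 = 357
  C-H: 5 × 429 = 2145
  C-O: 1 × 349 = 349
  O-H: 1 × 473 = 473
  O=O: 3 × 509 = 1527
  Σ(broken) = 4851 kJ
Bonds formed (products):
  C=O: 4 × 808 = 3232
  O-H: 6 × 473 = 2838
  Σ(formed) = 6070 kJ
ΔH = Σ(broken) − Σ(formed) = 4851 − 6070 = −1219 kJ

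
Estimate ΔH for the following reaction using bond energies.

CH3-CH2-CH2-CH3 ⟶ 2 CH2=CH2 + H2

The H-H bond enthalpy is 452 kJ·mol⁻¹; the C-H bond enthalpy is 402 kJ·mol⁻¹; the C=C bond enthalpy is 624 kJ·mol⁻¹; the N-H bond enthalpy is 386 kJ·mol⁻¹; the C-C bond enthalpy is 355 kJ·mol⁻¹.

ΔH ≈ +169 kJ

Bonds broken (reactants):
  C-C: 3 × 355 = 1065
  C-H: 10 × 402 = 4020
  Σ(broken) = 5085 kJ
Bonds formed (products):
  C-H: 8 × 402 = 3216
  C=C: 2 × 624 = 1248
  H-H: 1 × 452 = 452
  Σ(formed) = 4916 kJ
ΔH = Σ(broken) − Σ(formed) = 5085 − 4916 = +169 kJ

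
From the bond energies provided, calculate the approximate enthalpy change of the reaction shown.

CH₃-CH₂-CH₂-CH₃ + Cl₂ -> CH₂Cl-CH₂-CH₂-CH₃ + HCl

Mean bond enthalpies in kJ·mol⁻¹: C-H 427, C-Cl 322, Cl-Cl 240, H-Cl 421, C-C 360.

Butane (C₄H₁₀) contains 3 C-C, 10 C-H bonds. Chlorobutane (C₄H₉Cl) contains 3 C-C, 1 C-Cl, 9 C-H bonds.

ΔH ≈ −76 kJ

Bonds broken (reactants):
  C-C: 3 × 360 = 1080
  C-H: 10 × 427 = 4270
  Cl-Cl: 1 × 240 = 240
  Σ(broken) = 5590 kJ
Bonds formed (products):
  C-C: 3 × 360 = 1080
  C-Cl: 1 × 322 = 322
  C-H: 9 × 427 = 3843
  H-Cl: 1 × 421 = 421
  Σ(formed) = 5666 kJ
ΔH = Σ(broken) − Σ(formed) = 5590 − 5666 = −76 kJ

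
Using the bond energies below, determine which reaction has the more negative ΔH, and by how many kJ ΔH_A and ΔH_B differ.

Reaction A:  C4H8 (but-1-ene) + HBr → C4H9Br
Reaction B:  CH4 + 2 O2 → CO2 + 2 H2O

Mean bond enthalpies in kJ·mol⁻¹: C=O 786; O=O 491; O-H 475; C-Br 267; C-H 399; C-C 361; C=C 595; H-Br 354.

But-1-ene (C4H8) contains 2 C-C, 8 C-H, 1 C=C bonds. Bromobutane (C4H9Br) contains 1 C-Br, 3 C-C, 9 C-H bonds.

Reaction B, by 816 kJ

Reaction A:
  Bonds broken (reactants):
    C-C: 2 × 361 = 722
    C-H: 8 × 399 = 3192
    C=C: 1 × 595 = 595
    H-Br: 1 × 354 = 354
    Σ(broken) = 4863 kJ
  Bonds formed (products):
    C-Br: 1 × 267 = 267
    C-C: 3 × 361 = 1083
    C-H: 9 × 399 = 3591
    Σ(formed) = 4941 kJ
  ΔH_A = 4863 − 4941 = −78 kJ
Reaction B:
  Bonds broken (reactants):
    C-H: 4 × 399 = 1596
    O=O: 2 × 491 = 982
    Σ(broken) = 2578 kJ
  Bonds formed (products):
    C=O: 2 × 786 = 1572
    O-H: 4 × 475 = 1900
    Σ(formed) = 3472 kJ
  ΔH_B = 2578 − 3472 = −894 kJ
ΔH_A − ΔH_B = +816 kJ, so reaction B has the more negative ΔH; |ΔH_A − ΔH_B| = 816 kJ.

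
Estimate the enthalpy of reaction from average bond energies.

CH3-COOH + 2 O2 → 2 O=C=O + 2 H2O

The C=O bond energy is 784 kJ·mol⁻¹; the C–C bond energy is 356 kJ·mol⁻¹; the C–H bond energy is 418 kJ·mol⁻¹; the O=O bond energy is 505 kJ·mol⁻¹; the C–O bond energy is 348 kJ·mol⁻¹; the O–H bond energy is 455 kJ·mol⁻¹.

Bonds broken (reactants):
  C–C: 1 × 356 = 356
  C–H: 3 × 418 = 1254
  C–O: 1 × 348 = 348
  C=O: 1 × 784 = 784
  O–H: 1 × 455 = 455
  O=O: 2 × 505 = 1010
  Σ(broken) = 4207 kJ
Bonds formed (products):
  C=O: 4 × 784 = 3136
  O–H: 4 × 455 = 1820
  Σ(formed) = 4956 kJ
ΔH = Σ(broken) − Σ(formed) = 4207 − 4956 = −749 kJ

ΔH ≈ −749 kJ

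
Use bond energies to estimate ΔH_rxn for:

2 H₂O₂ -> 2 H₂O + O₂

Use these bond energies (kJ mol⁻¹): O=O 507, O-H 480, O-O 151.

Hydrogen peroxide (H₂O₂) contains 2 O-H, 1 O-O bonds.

Bonds broken (reactants):
  O-H: 4 × 480 = 1920
  O-O: 2 × 151 = 302
  Σ(broken) = 2222 kJ
Bonds formed (products):
  O-H: 4 × 480 = 1920
  O=O: 1 × 507 = 507
  Σ(formed) = 2427 kJ
ΔH = Σ(broken) − Σ(formed) = 2222 − 2427 = −205 kJ

ΔH ≈ −205 kJ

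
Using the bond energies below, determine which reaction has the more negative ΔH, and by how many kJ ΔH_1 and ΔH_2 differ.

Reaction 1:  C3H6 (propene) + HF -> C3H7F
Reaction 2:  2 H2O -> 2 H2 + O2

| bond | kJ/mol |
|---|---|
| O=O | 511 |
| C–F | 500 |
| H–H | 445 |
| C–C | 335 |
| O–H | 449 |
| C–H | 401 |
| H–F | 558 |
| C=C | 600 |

Reaction 1:
  Bonds broken (reactants):
    C–C: 1 × 335 = 335
    C–H: 6 × 401 = 2406
    C=C: 1 × 600 = 600
    H–F: 1 × 558 = 558
    Σ(broken) = 3899 kJ
  Bonds formed (products):
    C–C: 2 × 335 = 670
    C–F: 1 × 500 = 500
    C–H: 7 × 401 = 2807
    Σ(formed) = 3977 kJ
  ΔH_1 = 3899 − 3977 = −78 kJ
Reaction 2:
  Bonds broken (reactants):
    O–H: 4 × 449 = 1796
    Σ(broken) = 1796 kJ
  Bonds formed (products):
    H–H: 2 × 445 = 890
    O=O: 1 × 511 = 511
    Σ(formed) = 1401 kJ
  ΔH_2 = 1796 − 1401 = +395 kJ
ΔH_1 − ΔH_2 = −473 kJ, so reaction 1 has the more negative ΔH; |ΔH_1 − ΔH_2| = 473 kJ.

Reaction 1, by 473 kJ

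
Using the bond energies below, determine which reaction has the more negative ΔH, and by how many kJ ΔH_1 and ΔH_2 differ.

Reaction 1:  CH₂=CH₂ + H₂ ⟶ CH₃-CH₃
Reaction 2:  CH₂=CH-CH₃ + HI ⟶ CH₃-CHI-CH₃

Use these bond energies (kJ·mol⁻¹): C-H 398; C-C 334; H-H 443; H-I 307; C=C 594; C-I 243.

Reaction 1, by 19 kJ

Reaction 1:
  Bonds broken (reactants):
    C-H: 4 × 398 = 1592
    C=C: 1 × 594 = 594
    H-H: 1 × 443 = 443
    Σ(broken) = 2629 kJ
  Bonds formed (products):
    C-C: 1 × 334 = 334
    C-H: 6 × 398 = 2388
    Σ(formed) = 2722 kJ
  ΔH_1 = 2629 − 2722 = −93 kJ
Reaction 2:
  Bonds broken (reactants):
    C-C: 1 × 334 = 334
    C-H: 6 × 398 = 2388
    C=C: 1 × 594 = 594
    H-I: 1 × 307 = 307
    Σ(broken) = 3623 kJ
  Bonds formed (products):
    C-C: 2 × 334 = 668
    C-H: 7 × 398 = 2786
    C-I: 1 × 243 = 243
    Σ(formed) = 3697 kJ
  ΔH_2 = 3623 − 3697 = −74 kJ
ΔH_1 − ΔH_2 = −19 kJ, so reaction 1 has the more negative ΔH; |ΔH_1 − ΔH_2| = 19 kJ.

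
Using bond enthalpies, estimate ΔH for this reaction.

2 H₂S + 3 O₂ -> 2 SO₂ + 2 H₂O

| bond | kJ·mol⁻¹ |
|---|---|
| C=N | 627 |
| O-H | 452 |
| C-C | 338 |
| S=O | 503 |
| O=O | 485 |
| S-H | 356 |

Bonds broken (reactants):
  O=O: 3 × 485 = 1455
  S-H: 4 × 356 = 1424
  Σ(broken) = 2879 kJ
Bonds formed (products):
  O-H: 4 × 452 = 1808
  S=O: 4 × 503 = 2012
  Σ(formed) = 3820 kJ
ΔH = Σ(broken) − Σ(formed) = 2879 − 3820 = −941 kJ

ΔH ≈ −941 kJ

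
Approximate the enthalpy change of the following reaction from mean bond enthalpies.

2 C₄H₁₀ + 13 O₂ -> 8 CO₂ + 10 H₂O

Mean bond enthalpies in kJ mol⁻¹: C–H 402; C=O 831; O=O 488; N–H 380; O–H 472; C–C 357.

Bonds broken (reactants):
  C–C: 6 × 357 = 2142
  C–H: 20 × 402 = 8040
  O=O: 13 × 488 = 6344
  Σ(broken) = 16526 kJ
Bonds formed (products):
  C=O: 16 × 831 = 13296
  O–H: 20 × 472 = 9440
  Σ(formed) = 22736 kJ
ΔH = Σ(broken) − Σ(formed) = 16526 − 22736 = −6210 kJ

ΔH ≈ −6210 kJ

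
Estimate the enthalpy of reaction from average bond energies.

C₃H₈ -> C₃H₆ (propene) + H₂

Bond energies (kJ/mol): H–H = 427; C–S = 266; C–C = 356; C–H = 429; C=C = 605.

ΔH ≈ +182 kJ

Bonds broken (reactants):
  C–C: 2 × 356 = 712
  C–H: 8 × 429 = 3432
  Σ(broken) = 4144 kJ
Bonds formed (products):
  C–C: 1 × 356 = 356
  C–H: 6 × 429 = 2574
  C=C: 1 × 605 = 605
  H–H: 1 × 427 = 427
  Σ(formed) = 3962 kJ
ΔH = Σ(broken) − Σ(formed) = 4144 − 3962 = +182 kJ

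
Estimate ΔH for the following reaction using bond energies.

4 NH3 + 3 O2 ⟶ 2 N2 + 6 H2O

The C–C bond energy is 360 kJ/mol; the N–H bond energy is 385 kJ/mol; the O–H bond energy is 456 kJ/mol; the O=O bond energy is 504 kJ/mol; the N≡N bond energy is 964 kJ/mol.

ΔH ≈ −1268 kJ

Bonds broken (reactants):
  N–H: 12 × 385 = 4620
  O=O: 3 × 504 = 1512
  Σ(broken) = 6132 kJ
Bonds formed (products):
  N≡N: 2 × 964 = 1928
  O–H: 12 × 456 = 5472
  Σ(formed) = 7400 kJ
ΔH = Σ(broken) − Σ(formed) = 6132 − 7400 = −1268 kJ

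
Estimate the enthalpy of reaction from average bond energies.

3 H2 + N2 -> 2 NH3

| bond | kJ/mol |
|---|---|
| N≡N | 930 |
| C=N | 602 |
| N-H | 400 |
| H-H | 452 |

Bonds broken (reactants):
  H-H: 3 × 452 = 1356
  N≡N: 1 × 930 = 930
  Σ(broken) = 2286 kJ
Bonds formed (products):
  N-H: 6 × 400 = 2400
  Σ(formed) = 2400 kJ
ΔH = Σ(broken) − Σ(formed) = 2286 − 2400 = −114 kJ

ΔH ≈ −114 kJ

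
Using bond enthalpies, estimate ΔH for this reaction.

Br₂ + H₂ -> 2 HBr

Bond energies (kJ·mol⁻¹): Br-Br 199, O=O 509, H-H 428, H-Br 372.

ΔH ≈ −117 kJ

Bonds broken (reactants):
  Br-Br: 1 × 199 = 199
  H-H: 1 × 428 = 428
  Σ(broken) = 627 kJ
Bonds formed (products):
  H-Br: 2 × 372 = 744
  Σ(formed) = 744 kJ
ΔH = Σ(broken) − Σ(formed) = 627 − 744 = −117 kJ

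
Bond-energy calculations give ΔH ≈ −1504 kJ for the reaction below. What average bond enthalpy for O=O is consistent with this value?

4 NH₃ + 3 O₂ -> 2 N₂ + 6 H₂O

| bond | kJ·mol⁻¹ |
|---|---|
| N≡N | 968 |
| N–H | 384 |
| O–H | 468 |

Let D be the O=O bond energy.
Σ(broken) = 12×384 + 3×D = 4608 + 3D
Σ(formed) = 2×968 + 12×468 = 7552
ΔH = Σ(broken) − Σ(formed) = (4608 + 3D) − (7552) = −2944 + 3D
Setting this equal to −1504 kJ gives 3D = 1440, so D = 480 kJ/mol.

D(O=O) ≈ 480 kJ/mol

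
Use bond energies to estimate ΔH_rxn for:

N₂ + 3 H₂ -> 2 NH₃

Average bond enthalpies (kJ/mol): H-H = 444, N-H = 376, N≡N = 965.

Bonds broken (reactants):
  H-H: 3 × 444 = 1332
  N≡N: 1 × 965 = 965
  Σ(broken) = 2297 kJ
Bonds formed (products):
  N-H: 6 × 376 = 2256
  Σ(formed) = 2256 kJ
ΔH = Σ(broken) − Σ(formed) = 2297 − 2256 = +41 kJ

ΔH ≈ +41 kJ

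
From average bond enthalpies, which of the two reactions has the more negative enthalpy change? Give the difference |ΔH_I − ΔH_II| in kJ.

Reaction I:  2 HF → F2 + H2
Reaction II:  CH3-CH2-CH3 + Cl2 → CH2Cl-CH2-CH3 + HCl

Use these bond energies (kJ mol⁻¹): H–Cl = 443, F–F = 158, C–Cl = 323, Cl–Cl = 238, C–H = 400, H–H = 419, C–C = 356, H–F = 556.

Reaction II, by 663 kJ

Reaction I:
  Bonds broken (reactants):
    H–F: 2 × 556 = 1112
    Σ(broken) = 1112 kJ
  Bonds formed (products):
    F–F: 1 × 158 = 158
    H–H: 1 × 419 = 419
    Σ(formed) = 577 kJ
  ΔH_I = 1112 − 577 = +535 kJ
Reaction II:
  Bonds broken (reactants):
    C–C: 2 × 356 = 712
    C–H: 8 × 400 = 3200
    Cl–Cl: 1 × 238 = 238
    Σ(broken) = 4150 kJ
  Bonds formed (products):
    C–C: 2 × 356 = 712
    C–Cl: 1 × 323 = 323
    C–H: 7 × 400 = 2800
    H–Cl: 1 × 443 = 443
    Σ(formed) = 4278 kJ
  ΔH_II = 4150 − 4278 = −128 kJ
ΔH_I − ΔH_II = +663 kJ, so reaction II has the more negative ΔH; |ΔH_I − ΔH_II| = 663 kJ.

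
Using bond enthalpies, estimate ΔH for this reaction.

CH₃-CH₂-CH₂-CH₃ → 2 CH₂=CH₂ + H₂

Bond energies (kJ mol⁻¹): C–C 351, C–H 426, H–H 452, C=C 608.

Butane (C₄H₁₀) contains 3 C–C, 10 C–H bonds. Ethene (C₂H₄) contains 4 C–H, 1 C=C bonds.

ΔH ≈ +237 kJ

Bonds broken (reactants):
  C–C: 3 × 351 = 1053
  C–H: 10 × 426 = 4260
  Σ(broken) = 5313 kJ
Bonds formed (products):
  C–H: 8 × 426 = 3408
  C=C: 2 × 608 = 1216
  H–H: 1 × 452 = 452
  Σ(formed) = 5076 kJ
ΔH = Σ(broken) − Σ(formed) = 5313 − 5076 = +237 kJ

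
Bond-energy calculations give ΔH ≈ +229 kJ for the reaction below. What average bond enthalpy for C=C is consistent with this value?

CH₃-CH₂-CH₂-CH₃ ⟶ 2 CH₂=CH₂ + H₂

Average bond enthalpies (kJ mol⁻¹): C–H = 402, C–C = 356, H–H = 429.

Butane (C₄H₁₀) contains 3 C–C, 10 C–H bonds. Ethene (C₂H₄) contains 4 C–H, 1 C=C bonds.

D(C=C) ≈ 607 kJ/mol

Let D be the C=C bond energy.
Σ(broken) = 3×356 + 10×402 = 5088
Σ(formed) = 8×402 + 2×D + 1×429 = 3645 + 2D
ΔH = Σ(broken) − Σ(formed) = (5088) − (3645 + 2D) = +1443 − 2D
Setting this equal to +229 kJ gives 2D = 1214, so D = 607 kJ/mol.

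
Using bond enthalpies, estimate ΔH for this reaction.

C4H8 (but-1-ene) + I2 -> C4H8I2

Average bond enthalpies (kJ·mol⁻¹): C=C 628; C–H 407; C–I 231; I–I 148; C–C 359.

Bonds broken (reactants):
  C–C: 2 × 359 = 718
  C–H: 8 × 407 = 3256
  C=C: 1 × 628 = 628
  I–I: 1 × 148 = 148
  Σ(broken) = 4750 kJ
Bonds formed (products):
  C–C: 3 × 359 = 1077
  C–H: 8 × 407 = 3256
  C–I: 2 × 231 = 462
  Σ(formed) = 4795 kJ
ΔH = Σ(broken) − Σ(formed) = 4750 − 4795 = −45 kJ

ΔH ≈ −45 kJ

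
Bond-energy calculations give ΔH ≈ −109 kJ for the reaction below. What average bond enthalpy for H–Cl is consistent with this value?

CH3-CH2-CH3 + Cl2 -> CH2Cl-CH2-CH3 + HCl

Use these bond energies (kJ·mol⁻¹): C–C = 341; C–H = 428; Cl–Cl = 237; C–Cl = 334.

Let D be the H–Cl bond energy.
Σ(broken) = 2×341 + 8×428 + 1×237 = 4343
Σ(formed) = 2×341 + 1×334 + 7×428 + 1×D = 4012 + D
ΔH = Σ(broken) − Σ(formed) = (4343) − (4012 + D) = +331 − D
Setting this equal to −109 kJ gives D = 440 kJ/mol.

D(H–Cl) ≈ 440 kJ/mol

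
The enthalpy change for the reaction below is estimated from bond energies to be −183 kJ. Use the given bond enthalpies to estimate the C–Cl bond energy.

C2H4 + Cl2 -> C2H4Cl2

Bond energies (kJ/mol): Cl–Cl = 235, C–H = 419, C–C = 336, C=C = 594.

Let D be the C–Cl bond energy.
Σ(broken) = 4×419 + 1×594 + 1×235 = 2505
Σ(formed) = 1×336 + 2×D + 4×419 = 2012 + 2D
ΔH = Σ(broken) − Σ(formed) = (2505) − (2012 + 2D) = +493 − 2D
Setting this equal to −183 kJ gives 2D = 676, so D = 338 kJ/mol.

D(C–Cl) ≈ 338 kJ/mol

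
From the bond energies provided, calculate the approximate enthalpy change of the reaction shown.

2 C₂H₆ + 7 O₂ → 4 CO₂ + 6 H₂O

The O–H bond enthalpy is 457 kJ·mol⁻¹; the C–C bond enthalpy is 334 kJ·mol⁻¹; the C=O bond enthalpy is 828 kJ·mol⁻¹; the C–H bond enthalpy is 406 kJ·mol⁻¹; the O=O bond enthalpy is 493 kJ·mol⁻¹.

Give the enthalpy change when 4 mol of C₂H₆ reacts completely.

Bonds broken (reactants):
  C–C: 2 × 334 = 668
  C–H: 12 × 406 = 4872
  O=O: 7 × 493 = 3451
  Σ(broken) = 8991 kJ
Bonds formed (products):
  C=O: 8 × 828 = 6624
  O–H: 12 × 457 = 5484
  Σ(formed) = 12108 kJ
ΔH = Σ(broken) − Σ(formed) = 8991 − 12108 = −3117 kJ
For 2× the reaction as written: 2 × (−3117) = −6234 kJ

ΔH = −6234 kJ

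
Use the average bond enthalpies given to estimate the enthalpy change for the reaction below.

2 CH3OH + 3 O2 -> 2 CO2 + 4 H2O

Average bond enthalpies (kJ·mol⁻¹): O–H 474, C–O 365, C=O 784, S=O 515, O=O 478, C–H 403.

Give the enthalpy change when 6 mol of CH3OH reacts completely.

Bonds broken (reactants):
  C–H: 6 × 403 = 2418
  C–O: 2 × 365 = 730
  O–H: 2 × 474 = 948
  O=O: 3 × 478 = 1434
  Σ(broken) = 5530 kJ
Bonds formed (products):
  C=O: 4 × 784 = 3136
  O–H: 8 × 474 = 3792
  Σ(formed) = 6928 kJ
ΔH = Σ(broken) − Σ(formed) = 5530 − 6928 = −1398 kJ
For 3× the reaction as written: 3 × (−1398) = −4194 kJ

ΔH = −4194 kJ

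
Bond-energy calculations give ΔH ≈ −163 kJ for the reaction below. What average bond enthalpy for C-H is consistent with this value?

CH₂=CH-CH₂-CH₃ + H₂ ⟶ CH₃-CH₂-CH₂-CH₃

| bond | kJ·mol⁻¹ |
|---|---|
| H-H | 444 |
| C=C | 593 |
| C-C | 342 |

D(C-H) ≈ 429 kJ/mol

Let D be the C-H bond energy.
Σ(broken) = 2×342 + 8×D + 1×593 + 1×444 = 1721 + 8D
Σ(formed) = 3×342 + 10×D = 1026 + 10D
ΔH = Σ(broken) − Σ(formed) = (1721 + 8D) − (1026 + 10D) = +695 − 2D
Setting this equal to −163 kJ gives 2D = 858, so D = 429 kJ/mol.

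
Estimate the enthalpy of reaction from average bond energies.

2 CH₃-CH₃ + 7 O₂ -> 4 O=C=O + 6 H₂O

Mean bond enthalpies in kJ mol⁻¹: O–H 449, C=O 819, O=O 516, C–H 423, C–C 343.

Bonds broken (reactants):
  C–C: 2 × 343 = 686
  C–H: 12 × 423 = 5076
  O=O: 7 × 516 = 3612
  Σ(broken) = 9374 kJ
Bonds formed (products):
  C=O: 8 × 819 = 6552
  O–H: 12 × 449 = 5388
  Σ(formed) = 11940 kJ
ΔH = Σ(broken) − Σ(formed) = 9374 − 11940 = −2566 kJ

ΔH ≈ −2566 kJ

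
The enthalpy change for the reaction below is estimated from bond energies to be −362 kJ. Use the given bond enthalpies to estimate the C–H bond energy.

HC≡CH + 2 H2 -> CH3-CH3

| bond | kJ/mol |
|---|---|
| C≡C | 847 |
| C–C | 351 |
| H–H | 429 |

D(C–H) ≈ 429 kJ/mol

Let D be the C–H bond energy.
Σ(broken) = 1×847 + 2×D + 2×429 = 1705 + 2D
Σ(formed) = 1×351 + 6×D = 351 + 6D
ΔH = Σ(broken) − Σ(formed) = (1705 + 2D) − (351 + 6D) = +1354 − 4D
Setting this equal to −362 kJ gives 4D = 1716, so D = 429 kJ/mol.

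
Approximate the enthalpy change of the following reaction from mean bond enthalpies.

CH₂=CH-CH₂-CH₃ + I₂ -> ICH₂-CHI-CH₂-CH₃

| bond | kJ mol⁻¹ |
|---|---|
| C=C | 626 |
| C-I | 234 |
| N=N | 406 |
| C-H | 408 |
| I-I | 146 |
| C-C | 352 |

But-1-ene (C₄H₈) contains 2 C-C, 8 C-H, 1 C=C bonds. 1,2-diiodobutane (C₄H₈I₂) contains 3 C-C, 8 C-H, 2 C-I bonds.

ΔH ≈ −48 kJ

Bonds broken (reactants):
  C-C: 2 × 352 = 704
  C-H: 8 × 408 = 3264
  C=C: 1 × 626 = 626
  I-I: 1 × 146 = 146
  Σ(broken) = 4740 kJ
Bonds formed (products):
  C-C: 3 × 352 = 1056
  C-H: 8 × 408 = 3264
  C-I: 2 × 234 = 468
  Σ(formed) = 4788 kJ
ΔH = Σ(broken) − Σ(formed) = 4740 − 4788 = −48 kJ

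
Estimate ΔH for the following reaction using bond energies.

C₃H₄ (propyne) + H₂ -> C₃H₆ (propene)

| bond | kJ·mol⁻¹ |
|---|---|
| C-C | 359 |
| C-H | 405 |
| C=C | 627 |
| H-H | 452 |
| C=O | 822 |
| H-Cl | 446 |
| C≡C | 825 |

ΔH ≈ −160 kJ

Bonds broken (reactants):
  C≡C: 1 × 825 = 825
  C-C: 1 × 359 = 359
  C-H: 4 × 405 = 1620
  H-H: 1 × 452 = 452
  Σ(broken) = 3256 kJ
Bonds formed (products):
  C-C: 1 × 359 = 359
  C-H: 6 × 405 = 2430
  C=C: 1 × 627 = 627
  Σ(formed) = 3416 kJ
ΔH = Σ(broken) − Σ(formed) = 3256 − 3416 = −160 kJ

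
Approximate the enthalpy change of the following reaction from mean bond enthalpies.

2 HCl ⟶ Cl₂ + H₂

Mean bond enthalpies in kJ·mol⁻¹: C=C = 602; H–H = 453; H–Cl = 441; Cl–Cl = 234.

Bonds broken (reactants):
  H–Cl: 2 × 441 = 882
  Σ(broken) = 882 kJ
Bonds formed (products):
  Cl–Cl: 1 × 234 = 234
  H–H: 1 × 453 = 453
  Σ(formed) = 687 kJ
ΔH = Σ(broken) − Σ(formed) = 882 − 687 = +195 kJ

ΔH ≈ +195 kJ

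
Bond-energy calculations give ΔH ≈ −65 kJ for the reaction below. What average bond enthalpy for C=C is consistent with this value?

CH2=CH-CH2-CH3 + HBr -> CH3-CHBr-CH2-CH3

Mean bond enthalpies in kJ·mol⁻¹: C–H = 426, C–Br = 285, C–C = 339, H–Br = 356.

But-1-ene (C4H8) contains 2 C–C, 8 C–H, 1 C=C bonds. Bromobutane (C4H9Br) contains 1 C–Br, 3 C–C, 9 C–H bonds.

D(C=C) ≈ 629 kJ/mol

Let D be the C=C bond energy.
Σ(broken) = 2×339 + 8×426 + 1×D + 1×356 = 4442 + D
Σ(formed) = 1×285 + 3×339 + 9×426 = 5136
ΔH = Σ(broken) − Σ(formed) = (4442 + D) − (5136) = −694 + D
Setting this equal to −65 kJ gives D = 629 kJ/mol.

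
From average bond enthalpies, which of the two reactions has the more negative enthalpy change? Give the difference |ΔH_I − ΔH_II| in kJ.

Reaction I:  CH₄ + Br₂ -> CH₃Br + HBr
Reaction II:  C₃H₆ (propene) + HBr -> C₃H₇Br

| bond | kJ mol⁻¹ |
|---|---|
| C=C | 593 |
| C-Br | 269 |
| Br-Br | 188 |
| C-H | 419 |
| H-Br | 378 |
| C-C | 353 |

Reaction II, by 30 kJ

Reaction I:
  Bonds broken (reactants):
    Br-Br: 1 × 188 = 188
    C-H: 4 × 419 = 1676
    Σ(broken) = 1864 kJ
  Bonds formed (products):
    C-Br: 1 × 269 = 269
    C-H: 3 × 419 = 1257
    H-Br: 1 × 378 = 378
    Σ(formed) = 1904 kJ
  ΔH_I = 1864 − 1904 = −40 kJ
Reaction II:
  Bonds broken (reactants):
    C-C: 1 × 353 = 353
    C-H: 6 × 419 = 2514
    C=C: 1 × 593 = 593
    H-Br: 1 × 378 = 378
    Σ(broken) = 3838 kJ
  Bonds formed (products):
    C-Br: 1 × 269 = 269
    C-C: 2 × 353 = 706
    C-H: 7 × 419 = 2933
    Σ(formed) = 3908 kJ
  ΔH_II = 3838 − 3908 = −70 kJ
ΔH_I − ΔH_II = +30 kJ, so reaction II has the more negative ΔH; |ΔH_I − ΔH_II| = 30 kJ.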